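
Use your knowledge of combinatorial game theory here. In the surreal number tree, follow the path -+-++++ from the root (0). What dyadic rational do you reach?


Sign expansion: -+-++++
Rule: track bounds (lo, hi), initially (-inf, +inf). On '+', the current value becomes lo and we move to the simplest number in (value, hi): value + 1 if hi = +inf, otherwise the midpoint (value + hi)/2. On '-', the current value becomes hi and we move to value - 1 if lo = -inf, otherwise the midpoint (lo + value)/2.
Start at 0.
Step 1: sign = -, move left. Bounds: (-inf, 0). Value = -1
Step 2: sign = +, move right. Bounds: (-1, 0). Value = -1/2
Step 3: sign = -, move left. Bounds: (-1, -1/2). Value = -3/4
Step 4: sign = +, move right. Bounds: (-3/4, -1/2). Value = -5/8
Step 5: sign = +, move right. Bounds: (-5/8, -1/2). Value = -9/16
Step 6: sign = +, move right. Bounds: (-9/16, -1/2). Value = -17/32
Step 7: sign = +, move right. Bounds: (-17/32, -1/2). Value = -33/64
The surreal number with sign expansion -+-++++ is -33/64.

-33/64


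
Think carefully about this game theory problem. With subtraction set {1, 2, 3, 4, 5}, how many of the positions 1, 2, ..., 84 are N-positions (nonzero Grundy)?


Subtraction set S = {1, 2, 3, 4, 5}, so G(n) = n mod 6.
G(n) = 0 when n is a multiple of 6.
Multiples of 6 in [1, 84]: 14
N-positions (nonzero Grundy) = 84 - 14 = 70

70


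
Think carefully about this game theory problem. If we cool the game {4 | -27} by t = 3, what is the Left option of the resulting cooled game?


Original game: {4 | -27} (a switch {a | b} with a > b).
Cooling by t (for t below the temperature (a - b)/2 = 31/2) taxes each move by t: {a | b} cooled by t is {a - t | b + t}.
Cooling amount: t = 3
Cooled Left option: 4 - 3 = 1
Cooled Right option: -27 + 3 = -24
Cooled game: {1 | -24}
Left option = 1

1


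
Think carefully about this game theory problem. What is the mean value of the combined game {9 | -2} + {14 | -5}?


G1 = {9 | -2}, G2 = {14 | -5}
Each is a switch {a | b} with numbers a > b; its mean value is (a + b)/2, and mean value is additive over game sums: m(G1 + G2) = m(G1) + m(G2).
Mean of G1 = (9 + (-2))/2 = 7/2 = 7/2
Mean of G2 = (14 + (-5))/2 = 9/2 = 9/2
Mean of G1 + G2 = 7/2 + 9/2 = 8

8


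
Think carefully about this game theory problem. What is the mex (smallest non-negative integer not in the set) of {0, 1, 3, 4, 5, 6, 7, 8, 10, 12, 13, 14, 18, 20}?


Set = {0, 1, 3, 4, 5, 6, 7, 8, 10, 12, 13, 14, 18, 20}
0 is in the set.
1 is in the set.
2 is NOT in the set. This is the mex.
mex = 2

2


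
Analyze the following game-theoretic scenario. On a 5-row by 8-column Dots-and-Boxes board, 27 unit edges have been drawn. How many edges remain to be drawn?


Grid: 5 x 8 boxes, i.e. 6 rows and 9 columns of dots.
Horizontal edges: (rows + 1) * cols = 6 * 8 = 48
Vertical edges: rows * (cols + 1) = 5 * 9 = 45
Total edges: 48 + 45 = 93
Edges drawn: 27
Remaining: 93 - 27 = 66

66


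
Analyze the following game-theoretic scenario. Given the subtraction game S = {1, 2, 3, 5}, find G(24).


The subtraction set is S = {1, 2, 3, 5}.
G(k) = mex{ G(k - s) : s in S, s <= k }. We compute iteratively: G(0) = 0.
G(1) = mex({0}) = 1
G(2) = mex({0, 1}) = 2
G(3) = mex({0, 1, 2}) = 3
G(4) = mex({1, 2, 3}) = 0
G(5) = mex({0, 2, 3}) = 1
G(6) = mex({0, 1, 3}) = 2
G(7) = mex({0, 1, 2}) = 3
G(8) = mex({1, 2, 3}) = 0
Observe that G(4)..G(8) = 0, 1, 2, 3, 0 repeats G(0)..G(4) = 0, 1, 2, 3, 0.
For k >= max(S) = 5, G(k) is determined by the previous 5 values G(k-5)..G(k-1); a window of 5 consecutive values has recurred shifted by 4, so by induction G(k + 4) = G(k) for all k >= 0: the sequence is periodic from the start with period 4.
One period: G(0..3) = 0, 1, 2, 3.
24 mod 4 = 0, so G(24) = G(0) = 0.

0


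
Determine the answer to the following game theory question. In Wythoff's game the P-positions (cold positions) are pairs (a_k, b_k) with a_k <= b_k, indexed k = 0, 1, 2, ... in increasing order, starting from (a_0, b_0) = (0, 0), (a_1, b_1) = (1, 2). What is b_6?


By Wythoff's theorem, a_k = floor(k * phi) and b_k = floor(k * phi^2) = a_k + k, where phi = (1 + sqrt(5))/2 is the golden ratio.
phi = (1 + sqrt(5))/2 = 1.618034
phi^2 = phi + 1 = 2.618034
k = 6
k * phi^2 = 6 * 2.618034 = 15.708204
b_6 = floor(k * phi^2) = 15 (check: a_6 + k = 9 + 6 = 15)

15


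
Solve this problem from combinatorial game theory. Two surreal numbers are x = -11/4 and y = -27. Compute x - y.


x = -11/4, y = -27
Converting to common denominator: 4
x = -11/4, y = -108/4
x - y = -11/4 - -27 = 97/4

97/4


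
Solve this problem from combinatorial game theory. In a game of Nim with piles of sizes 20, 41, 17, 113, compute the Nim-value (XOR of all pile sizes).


We need the XOR (exclusive or) of all pile sizes.
After XOR-ing pile 1 (size 20): 0 XOR 20 = 20
After XOR-ing pile 2 (size 41): 20 XOR 41 = 61
After XOR-ing pile 3 (size 17): 61 XOR 17 = 44
After XOR-ing pile 4 (size 113): 44 XOR 113 = 93
The Nim-value of this position is 93.

93


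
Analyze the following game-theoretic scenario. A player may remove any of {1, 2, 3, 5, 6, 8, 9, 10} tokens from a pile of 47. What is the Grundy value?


The subtraction set is S = {1, 2, 3, 5, 6, 8, 9, 10}.
G(k) = mex{ G(k - s) : s in S, s <= k }. We compute iteratively: G(0) = 0.
G(1) = mex({0}) = 1
G(2) = mex({0, 1}) = 2
G(3) = mex({0, 1, 2}) = 3
G(4) = mex({1, 2, 3}) = 0
G(5) = mex({0, 2, 3}) = 1
G(6) = mex({0, 1, 3}) = 2
G(7) = mex({0, 1, 2}) = 3
G(8) = mex({0, 1, 2, 3}) = 4
G(9) = mex({0, 1, 2, 3, 4}) = 5
G(10) = mex({0, 1, 2, 3, 4, 5}) = 6
G(11) = mex({1, 2, 3, 4, 5, 6}) = 0
G(12) = mex({0, 2, 3, 5, 6}) = 1
G(13) = mex({0, 1, 3, 4, 6}) = 2
G(14) = mex({0, 1, 2, 4, 5}) = 3
G(15) = mex({1, 2, 3, 5, 6}) = 0
G(16) = mex({0, 2, 3, 4, 6}) = 1
G(17) = mex({0, 1, 3, 4, 5}) = 2
G(18) = mex({0, 1, 2, 4, 5, 6}) = 3
G(19) = mex({0, 1, 2, 3, 5, 6}) = 4
G(20) = mex({0, 1, 2, 3, 4, 6}) = 5
Observe that G(11)..G(20) = 0, 1, 2, 3, 0, 1, 2, 3, 4, 5 repeats G(0)..G(9) = 0, 1, 2, 3, 0, 1, 2, 3, 4, 5.
For k >= max(S) = 10, G(k) is determined by the previous 10 values G(k-10)..G(k-1); a window of 10 consecutive values has recurred shifted by 11, so by induction G(k + 11) = G(k) for all k >= 0: the sequence is periodic from the start with period 11.
One period: G(0..10) = 0, 1, 2, 3, 0, 1, 2, 3, 4, 5, 6.
47 mod 11 = 3, so G(47) = G(3) = 3.

3


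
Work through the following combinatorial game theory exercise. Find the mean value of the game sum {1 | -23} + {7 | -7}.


G1 = {1 | -23}, G2 = {7 | -7}
Each is a switch {a | b} with numbers a > b; its mean value is (a + b)/2, and mean value is additive over game sums: m(G1 + G2) = m(G1) + m(G2).
Mean of G1 = (1 + (-23))/2 = -22/2 = -11
Mean of G2 = (7 + (-7))/2 = 0/2 = 0
Mean of G1 + G2 = -11 + 0 = -11

-11


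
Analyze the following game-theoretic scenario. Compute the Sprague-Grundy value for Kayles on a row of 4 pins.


Kayles: a move removes 1 or 2 adjacent pins from a contiguous row.
Removing pins from a row of k leaves two independent rows (a, b) with a + b = k - 1 (one pin) or a + b = k - 2 (two pins); an end removal gives a = 0.
By Sprague-Grundy, G(k) = mex{ G(a) XOR G(b) } over all these splits. G(0) = 0.
G(1): splits (0,0):0^0=0 -> mex({0}) = 1
G(2): splits (0,1):0^1=1 (0,0):0^0=0 -> mex({0, 1}) = 2
G(3): splits (0,2):0^2=2 (1,1):1^1=0 (0,1):0^1=1 -> mex({0, 1, 2}) = 3
G(4): splits (0,3):0^3=3 (1,2):1^2=3 (0,2):0^2=2 (1,1):1^1=0 -> mex({0, 2, 3}) = 1
Therefore G(4) = 1.

1


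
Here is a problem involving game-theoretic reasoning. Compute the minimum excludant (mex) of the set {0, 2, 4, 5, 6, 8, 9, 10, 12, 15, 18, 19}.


Set = {0, 2, 4, 5, 6, 8, 9, 10, 12, 15, 18, 19}
0 is in the set.
1 is NOT in the set. This is the mex.
mex = 1

1


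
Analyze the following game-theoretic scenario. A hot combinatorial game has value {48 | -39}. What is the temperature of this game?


The game is {48 | -39}, a switch {a | b} with numbers a > b.
Cooling {a | b} by t gives {a - t | b + t}, which stops being hot when a - t = b + t, i.e. at t = (a - b)/2. So the temperature of a switch is (a - b)/2.
Temperature = (Left option - Right option) / 2
= (48 - (-39)) / 2
= 87 / 2
= 87/2

87/2


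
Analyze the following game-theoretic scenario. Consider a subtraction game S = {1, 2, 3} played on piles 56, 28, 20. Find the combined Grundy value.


Subtraction set: {1, 2, 3}
For this subtraction set, G(n) = n mod 4 (period = max + 1 = 4).
Pile 1 (size 56): G(56) = 56 mod 4 = 0
Pile 2 (size 28): G(28) = 28 mod 4 = 0
Pile 3 (size 20): G(20) = 20 mod 4 = 0
Total Grundy value = XOR of all: 0 XOR 0 XOR 0 = 0

0


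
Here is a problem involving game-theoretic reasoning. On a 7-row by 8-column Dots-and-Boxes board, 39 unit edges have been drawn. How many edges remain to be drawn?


Grid: 7 x 8 boxes, i.e. 8 rows and 9 columns of dots.
Horizontal edges: (rows + 1) * cols = 8 * 8 = 64
Vertical edges: rows * (cols + 1) = 7 * 9 = 63
Total edges: 64 + 63 = 127
Edges drawn: 39
Remaining: 127 - 39 = 88

88


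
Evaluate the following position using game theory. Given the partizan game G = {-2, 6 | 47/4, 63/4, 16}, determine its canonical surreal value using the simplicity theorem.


Left options: {-2, 6}, max = 6
Right options: {47/4, 63/4, 16}, min = 47/4
All options are numbers and max(Left) < min(Right), so by the simplicity theorem the value is the simplest (earliest-born) number strictly between 6 and 47/4.
Integers 7 through 11 all lie strictly between 6 and 47/4.
Among integers, the simplest (lowest birthday = smallest |n|; 0 is born on day 0, +-n on day n) is 7.
No non-integer in the interval can be simpler: if x is a non-integer in the interval, then floor(x) or ceil(x) also lies in the interval (the interval contains an integer), and both are proper prefixes of x's sign expansion, i.e. born earlier. So the game value is 7.
Game value = 7

7


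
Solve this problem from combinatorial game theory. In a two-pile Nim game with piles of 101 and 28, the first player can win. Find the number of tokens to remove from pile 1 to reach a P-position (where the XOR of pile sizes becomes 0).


Piles: 101 and 28
Current XOR: 101 XOR 28 = 121 (non-zero, so this is an N-position).
To make the XOR zero, we need to find a move that balances the piles.
For pile 1 (size 101): target = 101 XOR 121 = 28
We reduce pile 1 from 101 to 28.
Tokens removed: 101 - 28 = 73
Verification: 28 XOR 28 = 0

73


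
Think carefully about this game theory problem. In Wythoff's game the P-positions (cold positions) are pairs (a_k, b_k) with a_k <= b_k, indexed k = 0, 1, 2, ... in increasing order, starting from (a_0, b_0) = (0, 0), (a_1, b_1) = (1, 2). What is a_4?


By Wythoff's theorem, a_k = floor(k * phi) and b_k = floor(k * phi^2) = a_k + k, where phi = (1 + sqrt(5))/2 is the golden ratio.
phi = (1 + sqrt(5))/2 = 1.618034
k = 4
k * phi = 4 * 1.618034 = 6.472136
a_4 = floor(k * phi) = 6

6


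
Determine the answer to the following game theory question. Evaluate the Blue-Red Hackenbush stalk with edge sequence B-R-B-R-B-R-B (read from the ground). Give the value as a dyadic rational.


Edges (from ground): B-R-B-R-B-R-B
By Berlekamp's sign-expansion rule, a Blue-Red Hackenbush stalk has the value of the surreal number whose sign sequence is the edge sequence with B -> + and R -> -.
Sign sequence: +-+-+-+
Trace the sign expansion in the surreal number tree, starting from 0:
Edge 1: B (sign +) -> bounds (0, +inf), value = 1
Edge 2: R (sign -) -> bounds (0, 1), value = 1/2
Edge 3: B (sign +) -> bounds (1/2, 1), value = 3/4
Edge 4: R (sign -) -> bounds (1/2, 3/4), value = 5/8
Edge 5: B (sign +) -> bounds (5/8, 3/4), value = 11/16
Edge 6: R (sign -) -> bounds (5/8, 11/16), value = 21/32
Edge 7: B (sign +) -> bounds (21/32, 11/16), value = 43/64
Game value = 43/64

43/64


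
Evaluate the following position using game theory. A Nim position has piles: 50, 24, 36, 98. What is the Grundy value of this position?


We need the XOR (exclusive or) of all pile sizes.
After XOR-ing pile 1 (size 50): 0 XOR 50 = 50
After XOR-ing pile 2 (size 24): 50 XOR 24 = 42
After XOR-ing pile 3 (size 36): 42 XOR 36 = 14
After XOR-ing pile 4 (size 98): 14 XOR 98 = 108
The Nim-value of this position is 108.

108


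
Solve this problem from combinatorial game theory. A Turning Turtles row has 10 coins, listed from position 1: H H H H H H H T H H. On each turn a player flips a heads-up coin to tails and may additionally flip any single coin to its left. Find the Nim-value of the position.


Coins: H H H H H H H T H H
Key fact: a single head at position k behaves exactly like a Nim heap of size k (turning it to T and optionally flipping a coin at j < k corresponds to moving the heap from k to j, or to 0), and heads combine as a disjunctive sum (two heads at the same place would cancel, matching j XOR j = 0). So the Nim-value is the XOR of the 1-indexed positions of the heads.
Face-up positions (1-indexed): [1, 2, 3, 4, 5, 6, 7, 9, 10]
XOR 0 with 1: 0 XOR 1 = 1
XOR 1 with 2: 1 XOR 2 = 3
XOR 3 with 3: 3 XOR 3 = 0
XOR 0 with 4: 0 XOR 4 = 4
XOR 4 with 5: 4 XOR 5 = 1
XOR 1 with 6: 1 XOR 6 = 7
XOR 7 with 7: 7 XOR 7 = 0
XOR 0 with 9: 0 XOR 9 = 9
XOR 9 with 10: 9 XOR 10 = 3
Nim-value = 3

3


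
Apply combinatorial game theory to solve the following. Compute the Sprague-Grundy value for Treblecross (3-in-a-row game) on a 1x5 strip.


Treblecross: place X on empty cells; 3-in-a-row wins.
Playing within two cells of an existing X lets the opponent win at once, so sensible play treats the cells i-2..i+2 around each X as dead. The player left with no safe cell loses, so this is a normal-play take-away game on strips of safe cells.
Placing X at cell i (0-indexed) of a strip of k safe cells leaves independent strips of sizes max(0, i-2) and max(0, k-i-3). Hence G(k) = mex{ G(max(0,i-2)) XOR G(max(0,k-i-3)) : 0 <= i < k }, with G(0) = 0.
G(1): splits (0,0):0^0=0 -> mex({0}) = 1
G(2): splits (0,0):0^0=0 -> mex({0}) = 1
G(3): splits (0,0):0^0=0 -> mex({0}) = 1
G(4): splits (0,1):0^1=1 (0,0):0^0=0 -> mex({0, 1}) = 2
G(5): splits (0,2):0^1=1 (0,1):0^1=1 (0,0):0^0=0 -> mex({0, 1}) = 2
Therefore G(5) = 2.

2


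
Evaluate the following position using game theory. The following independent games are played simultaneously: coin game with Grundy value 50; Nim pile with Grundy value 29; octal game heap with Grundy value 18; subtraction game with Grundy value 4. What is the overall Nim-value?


By the Sprague-Grundy theorem, the Grundy value of a sum of games is the XOR of individual Grundy values.
coin game: Grundy value = 50. Running XOR: 0 XOR 50 = 50
Nim pile: Grundy value = 29. Running XOR: 50 XOR 29 = 47
octal game heap: Grundy value = 18. Running XOR: 47 XOR 18 = 61
subtraction game: Grundy value = 4. Running XOR: 61 XOR 4 = 57
The combined Grundy value is 57.

57


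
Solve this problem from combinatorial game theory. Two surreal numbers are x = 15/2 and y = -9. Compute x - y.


x = 15/2, y = -9
Converting to common denominator: 2
x = 15/2, y = -18/2
x - y = 15/2 - -9 = 33/2

33/2


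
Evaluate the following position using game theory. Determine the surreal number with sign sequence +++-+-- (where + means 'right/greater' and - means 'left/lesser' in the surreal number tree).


Sign expansion: +++-+--
Rule: track bounds (lo, hi), initially (-inf, +inf). On '+', the current value becomes lo and we move to the simplest number in (value, hi): value + 1 if hi = +inf, otherwise the midpoint (value + hi)/2. On '-', the current value becomes hi and we move to value - 1 if lo = -inf, otherwise the midpoint (lo + value)/2.
Start at 0.
Step 1: sign = +, move right. Bounds: (0, +inf). Value = 1
Step 2: sign = +, move right. Bounds: (1, +inf). Value = 2
Step 3: sign = +, move right. Bounds: (2, +inf). Value = 3
Step 4: sign = -, move left. Bounds: (2, 3). Value = 5/2
Step 5: sign = +, move right. Bounds: (5/2, 3). Value = 11/4
Step 6: sign = -, move left. Bounds: (5/2, 11/4). Value = 21/8
Step 7: sign = -, move left. Bounds: (5/2, 21/8). Value = 41/16
The surreal number with sign expansion +++-+-- is 41/16.

41/16


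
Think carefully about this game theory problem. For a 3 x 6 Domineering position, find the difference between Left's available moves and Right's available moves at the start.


Board is 3 x 6 (rows x cols).
Left (vertical) placements: (rows-1) * cols = 2 * 6 = 12
Right (horizontal) placements: rows * (cols-1) = 3 * 5 = 15
Advantage = Left - Right = 12 - 15 = -3

-3


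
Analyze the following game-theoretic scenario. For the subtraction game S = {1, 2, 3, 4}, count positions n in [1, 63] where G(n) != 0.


Subtraction set S = {1, 2, 3, 4}, so G(n) = n mod 5.
G(n) = 0 when n is a multiple of 5.
Multiples of 5 in [1, 63]: 12
N-positions (nonzero Grundy) = 63 - 12 = 51

51


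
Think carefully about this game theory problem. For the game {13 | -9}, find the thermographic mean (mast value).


Game = {13 | -9}, a switch {a | b} with numbers a > b.
Its thermograph has left wall a - t and right wall b + t, which meet at t = (a - b)/2, where both equal (a + b)/2. So the mast (mean value) is at (a + b)/2.
Mean = (13 + (-9))/2 = 4/2 = 2

2


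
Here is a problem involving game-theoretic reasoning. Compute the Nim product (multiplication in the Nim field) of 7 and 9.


Nim multiplication is bilinear over XOR: (u XOR v) * w = (u*w) XOR (v*w).
So we split each operand into its bit components and XOR the pairwise Nim products.
7 = 1 + 2 + 4 (as XOR of powers of 2).
9 = 1 + 8 (as XOR of powers of 2).
Using the standard Nim-product table on single bits:
  2*2 = 3,   2*4 = 8,   2*8 = 12,
  4*4 = 6,   4*8 = 11,  8*8 = 13,
and  1*x = x (identity), k*l = l*k (commutative).
Pairwise Nim products:
  1 * 1 = 1
  1 * 8 = 8
  2 * 1 = 2
  2 * 8 = 12
  4 * 1 = 4
  4 * 8 = 11
XOR them: 1 XOR 8 XOR 2 XOR 12 XOR 4 XOR 11 = 8.
Result: 7 * 9 = 8 (in Nim).

8


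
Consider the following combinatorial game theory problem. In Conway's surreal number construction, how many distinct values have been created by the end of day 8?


Day 0: {|} = 0 is born. Count = 1.
Day n: the number of surreal numbers born by day n is 2^(n+1) - 1.
By day 0: 2^1 - 1 = 1
By day 1: 2^2 - 1 = 3
By day 2: 2^3 - 1 = 7
By day 3: 2^4 - 1 = 15
By day 4: 2^5 - 1 = 31
By day 5: 2^6 - 1 = 63
By day 6: 2^7 - 1 = 127
By day 7: 2^8 - 1 = 255
By day 8: 2^9 - 1 = 511
By day 8: 511 surreal numbers.

511


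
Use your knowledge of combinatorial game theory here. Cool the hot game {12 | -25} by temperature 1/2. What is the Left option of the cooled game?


Original game: {12 | -25} (a switch {a | b} with a > b).
Cooling by t (for t below the temperature (a - b)/2 = 37/2) taxes each move by t: {a | b} cooled by t is {a - t | b + t}.
Cooling amount: t = 1/2
Cooled Left option: 12 - 1/2 = 23/2
Cooled Right option: -25 + 1/2 = -49/2
Cooled game: {23/2 | -49/2}
Left option = 23/2

23/2


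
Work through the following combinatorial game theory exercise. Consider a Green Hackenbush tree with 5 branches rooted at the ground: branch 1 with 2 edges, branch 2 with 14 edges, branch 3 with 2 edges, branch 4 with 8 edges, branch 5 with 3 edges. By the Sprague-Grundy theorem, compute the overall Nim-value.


The tree has 5 branches from the ground vertex.
In Green Hackenbush, the Nim-value of a simple path of length k is k.
Branch 1: length 2, Nim-value = 2
Branch 2: length 14, Nim-value = 14
Branch 3: length 2, Nim-value = 2
Branch 4: length 8, Nim-value = 8
Branch 5: length 3, Nim-value = 3
Total Nim-value = XOR of all branch values:
0 XOR 2 = 2
2 XOR 14 = 12
12 XOR 2 = 14
14 XOR 8 = 6
6 XOR 3 = 5
Nim-value of the tree = 5

5


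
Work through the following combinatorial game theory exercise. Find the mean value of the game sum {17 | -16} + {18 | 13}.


G1 = {17 | -16}, G2 = {18 | 13}
Each is a switch {a | b} with numbers a > b; its mean value is (a + b)/2, and mean value is additive over game sums: m(G1 + G2) = m(G1) + m(G2).
Mean of G1 = (17 + (-16))/2 = 1/2 = 1/2
Mean of G2 = (18 + (13))/2 = 31/2 = 31/2
Mean of G1 + G2 = 1/2 + 31/2 = 16

16


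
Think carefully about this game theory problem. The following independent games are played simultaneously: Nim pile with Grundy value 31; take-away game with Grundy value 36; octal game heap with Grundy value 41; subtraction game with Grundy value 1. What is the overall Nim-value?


By the Sprague-Grundy theorem, the Grundy value of a sum of games is the XOR of individual Grundy values.
Nim pile: Grundy value = 31. Running XOR: 0 XOR 31 = 31
take-away game: Grundy value = 36. Running XOR: 31 XOR 36 = 59
octal game heap: Grundy value = 41. Running XOR: 59 XOR 41 = 18
subtraction game: Grundy value = 1. Running XOR: 18 XOR 1 = 19
The combined Grundy value is 19.

19


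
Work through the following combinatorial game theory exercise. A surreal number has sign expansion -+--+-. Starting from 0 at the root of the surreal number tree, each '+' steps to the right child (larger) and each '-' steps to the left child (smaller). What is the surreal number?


Sign expansion: -+--+-
Rule: track bounds (lo, hi), initially (-inf, +inf). On '+', the current value becomes lo and we move to the simplest number in (value, hi): value + 1 if hi = +inf, otherwise the midpoint (value + hi)/2. On '-', the current value becomes hi and we move to value - 1 if lo = -inf, otherwise the midpoint (lo + value)/2.
Start at 0.
Step 1: sign = -, move left. Bounds: (-inf, 0). Value = -1
Step 2: sign = +, move right. Bounds: (-1, 0). Value = -1/2
Step 3: sign = -, move left. Bounds: (-1, -1/2). Value = -3/4
Step 4: sign = -, move left. Bounds: (-1, -3/4). Value = -7/8
Step 5: sign = +, move right. Bounds: (-7/8, -3/4). Value = -13/16
Step 6: sign = -, move left. Bounds: (-7/8, -13/16). Value = -27/32
The surreal number with sign expansion -+--+- is -27/32.

-27/32


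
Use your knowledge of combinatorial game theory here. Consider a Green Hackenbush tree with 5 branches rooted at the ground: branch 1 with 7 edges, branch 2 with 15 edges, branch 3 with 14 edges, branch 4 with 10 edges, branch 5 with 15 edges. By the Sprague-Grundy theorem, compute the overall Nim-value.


The tree has 5 branches from the ground vertex.
In Green Hackenbush, the Nim-value of a simple path of length k is k.
Branch 1: length 7, Nim-value = 7
Branch 2: length 15, Nim-value = 15
Branch 3: length 14, Nim-value = 14
Branch 4: length 10, Nim-value = 10
Branch 5: length 15, Nim-value = 15
Total Nim-value = XOR of all branch values:
0 XOR 7 = 7
7 XOR 15 = 8
8 XOR 14 = 6
6 XOR 10 = 12
12 XOR 15 = 3
Nim-value of the tree = 3

3


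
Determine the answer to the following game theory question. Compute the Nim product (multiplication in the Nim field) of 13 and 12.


Nim multiplication is bilinear over XOR: (u XOR v) * w = (u*w) XOR (v*w).
So we split each operand into its bit components and XOR the pairwise Nim products.
13 = 1 + 4 + 8 (as XOR of powers of 2).
12 = 4 + 8 (as XOR of powers of 2).
Using the standard Nim-product table on single bits:
  2*2 = 3,   2*4 = 8,   2*8 = 12,
  4*4 = 6,   4*8 = 11,  8*8 = 13,
and  1*x = x (identity), k*l = l*k (commutative).
Pairwise Nim products:
  1 * 4 = 4
  1 * 8 = 8
  4 * 4 = 6
  4 * 8 = 11
  8 * 4 = 11
  8 * 8 = 13
XOR them: 4 XOR 8 XOR 6 XOR 11 XOR 11 XOR 13 = 7.
Result: 13 * 12 = 7 (in Nim).

7


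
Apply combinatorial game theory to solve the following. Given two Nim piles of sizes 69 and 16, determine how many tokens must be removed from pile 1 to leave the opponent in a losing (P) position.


Piles: 69 and 16
Current XOR: 69 XOR 16 = 85 (non-zero, so this is an N-position).
To make the XOR zero, we need to find a move that balances the piles.
For pile 1 (size 69): target = 69 XOR 85 = 16
We reduce pile 1 from 69 to 16.
Tokens removed: 69 - 16 = 53
Verification: 16 XOR 16 = 0

53


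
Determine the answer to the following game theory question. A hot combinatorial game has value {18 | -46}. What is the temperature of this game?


The game is {18 | -46}, a switch {a | b} with numbers a > b.
Cooling {a | b} by t gives {a - t | b + t}, which stops being hot when a - t = b + t, i.e. at t = (a - b)/2. So the temperature of a switch is (a - b)/2.
Temperature = (Left option - Right option) / 2
= (18 - (-46)) / 2
= 64 / 2
= 32

32


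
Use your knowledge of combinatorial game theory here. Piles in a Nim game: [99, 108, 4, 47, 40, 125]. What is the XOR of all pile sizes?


We need the XOR (exclusive or) of all pile sizes.
After XOR-ing pile 1 (size 99): 0 XOR 99 = 99
After XOR-ing pile 2 (size 108): 99 XOR 108 = 15
After XOR-ing pile 3 (size 4): 15 XOR 4 = 11
After XOR-ing pile 4 (size 47): 11 XOR 47 = 36
After XOR-ing pile 5 (size 40): 36 XOR 40 = 12
After XOR-ing pile 6 (size 125): 12 XOR 125 = 113
The Nim-value of this position is 113.

113


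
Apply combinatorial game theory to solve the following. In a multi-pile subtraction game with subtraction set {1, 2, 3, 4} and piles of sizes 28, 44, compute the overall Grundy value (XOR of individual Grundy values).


Subtraction set: {1, 2, 3, 4}
For this subtraction set, G(n) = n mod 5 (period = max + 1 = 5).
Pile 1 (size 28): G(28) = 28 mod 5 = 3
Pile 2 (size 44): G(44) = 44 mod 5 = 4
Total Grundy value = XOR of all: 3 XOR 4 = 7

7


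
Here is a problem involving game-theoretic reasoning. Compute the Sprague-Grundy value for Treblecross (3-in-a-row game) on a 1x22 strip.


Treblecross: place X on empty cells; 3-in-a-row wins.
Playing within two cells of an existing X lets the opponent win at once, so sensible play treats the cells i-2..i+2 around each X as dead. The player left with no safe cell loses, so this is a normal-play take-away game on strips of safe cells.
Placing X at cell i (0-indexed) of a strip of k safe cells leaves independent strips of sizes max(0, i-2) and max(0, k-i-3). Hence G(k) = mex{ G(max(0,i-2)) XOR G(max(0,k-i-3)) : 0 <= i < k }, with G(0) = 0.
G(1): splits (0,0):0^0=0 -> mex({0}) = 1
G(2): splits (0,0):0^0=0 -> mex({0}) = 1
G(3): splits (0,0):0^0=0 -> mex({0}) = 1
G(4): splits (0,1):0^1=1 (0,0):0^0=0 -> mex({0, 1}) = 2
G(5): splits (0,2):0^1=1 (0,1):0^1=1 (0,0):0^0=0 -> mex({0, 1}) = 2
G(6) = mex({1}) = 0
G(7) = mex({0, 1, 2}) = 3
G(8) = mex({0, 1, 2}) = 3
G(9) = mex({0, 2}) = 1
G(10) = mex({0, 2, 3}) = 1
G(11) = mex({0, 3}) = 1
G(12) = mex({1, 3}) = 0
G(13) = mex({0, 1, 2, 3}) = 4
G(14) = mex({0, 1, 2}) = 3
G(15) = mex({0, 1, 2}) = 3
G(16) = mex({0, 1, 2, 4}) = 3
G(17) = mex({0, 1, 3, 4}) = 2
G(18) = mex({0, 1, 3, 4}) = 2
G(19) = mex({0, 1, 3, 5}) = 2
G(20) = mex({0, 1, 2, 3, 5}) = 4
G(21) = mex({0, 1, 2, 3, 5}) = 4
G(22) = mex({1, 2, 6}) = 0
Therefore G(22) = 0.

0


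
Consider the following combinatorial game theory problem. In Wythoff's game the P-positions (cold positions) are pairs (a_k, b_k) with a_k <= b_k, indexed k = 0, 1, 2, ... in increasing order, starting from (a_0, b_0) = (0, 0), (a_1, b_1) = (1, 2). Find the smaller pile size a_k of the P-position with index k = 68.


By Wythoff's theorem, a_k = floor(k * phi) and b_k = floor(k * phi^2) = a_k + k, where phi = (1 + sqrt(5))/2 is the golden ratio.
phi = (1 + sqrt(5))/2 = 1.618034
k = 68
k * phi = 68 * 1.618034 = 110.026311
a_68 = floor(k * phi) = 110

110


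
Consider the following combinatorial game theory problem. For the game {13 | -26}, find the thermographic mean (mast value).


Game = {13 | -26}, a switch {a | b} with numbers a > b.
Its thermograph has left wall a - t and right wall b + t, which meet at t = (a - b)/2, where both equal (a + b)/2. So the mast (mean value) is at (a + b)/2.
Mean = (13 + (-26))/2 = -13/2 = -13/2

-13/2


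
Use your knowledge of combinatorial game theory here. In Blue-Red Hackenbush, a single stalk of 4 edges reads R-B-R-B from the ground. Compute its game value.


Edges (from ground): R-B-R-B
By Berlekamp's sign-expansion rule, a Blue-Red Hackenbush stalk has the value of the surreal number whose sign sequence is the edge sequence with B -> + and R -> -.
Sign sequence: -+-+
Trace the sign expansion in the surreal number tree, starting from 0:
Edge 1: R (sign -) -> bounds (-inf, 0), value = -1
Edge 2: B (sign +) -> bounds (-1, 0), value = -1/2
Edge 3: R (sign -) -> bounds (-1, -1/2), value = -3/4
Edge 4: B (sign +) -> bounds (-3/4, -1/2), value = -5/8
Game value = -5/8

-5/8


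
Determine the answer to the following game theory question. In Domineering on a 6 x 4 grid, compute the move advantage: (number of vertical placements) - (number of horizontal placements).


Board is 6 x 4 (rows x cols).
Left (vertical) placements: (rows-1) * cols = 5 * 4 = 20
Right (horizontal) placements: rows * (cols-1) = 6 * 3 = 18
Advantage = Left - Right = 20 - 18 = 2

2


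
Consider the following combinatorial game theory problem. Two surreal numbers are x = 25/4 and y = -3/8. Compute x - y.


x = 25/4, y = -3/8
Converting to common denominator: 8
x = 50/8, y = -3/8
x - y = 25/4 - -3/8 = 53/8

53/8


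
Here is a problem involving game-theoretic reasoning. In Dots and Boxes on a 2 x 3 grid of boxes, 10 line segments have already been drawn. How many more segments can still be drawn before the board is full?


Grid: 2 x 3 boxes, i.e. 3 rows and 4 columns of dots.
Horizontal edges: (rows + 1) * cols = 3 * 3 = 9
Vertical edges: rows * (cols + 1) = 2 * 4 = 8
Total edges: 9 + 8 = 17
Edges drawn: 10
Remaining: 17 - 10 = 7

7


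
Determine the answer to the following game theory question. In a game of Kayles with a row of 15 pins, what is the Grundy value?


Kayles: a move removes 1 or 2 adjacent pins from a contiguous row.
Removing pins from a row of k leaves two independent rows (a, b) with a + b = k - 1 (one pin) or a + b = k - 2 (two pins); an end removal gives a = 0.
By Sprague-Grundy, G(k) = mex{ G(a) XOR G(b) } over all these splits. G(0) = 0.
G(1): splits (0,0):0^0=0 -> mex({0}) = 1
G(2): splits (0,1):0^1=1 (0,0):0^0=0 -> mex({0, 1}) = 2
G(3): splits (0,2):0^2=2 (1,1):1^1=0 (0,1):0^1=1 -> mex({0, 1, 2}) = 3
G(4): splits (0,3):0^3=3 (1,2):1^2=3 (0,2):0^2=2 (1,1):1^1=0 -> mex({0, 2, 3}) = 1
G(5): splits (0,4):0^1=1 (1,3):1^3=2 (2,2):2^2=0 (0,3):0^3=3 (1,2):1^2=3 -> mex({0, 1, 2, 3}) = 4
G(6) = mex({0, 1, 2, 4}) = 3
G(7) = mex({0, 1, 3, 4, 5}) = 2
G(8) = mex({0, 2, 3, 5, 6}) = 1
G(9) = mex({0, 1, 2, 3, 6, 7}) = 4
G(10) = mex({0, 1, 3, 4, 5, 7}) = 2
G(11) = mex({0, 1, 2, 3, 4, 5}) = 6
G(12) = mex({0, 1, 2, 3, 5, 6, 7}) = 4
G(13) = mex({0, 2, 3, 4, 6, 7}) = 1
G(14) = mex({0, 1, 4, 5, 6, 7}) = 2
G(15) = mex({0, 1, 2, 3, 4, 5, 6}) = 7
Therefore G(15) = 7.

7


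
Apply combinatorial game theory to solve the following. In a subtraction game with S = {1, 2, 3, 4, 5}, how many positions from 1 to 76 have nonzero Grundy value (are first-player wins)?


Subtraction set S = {1, 2, 3, 4, 5}, so G(n) = n mod 6.
G(n) = 0 when n is a multiple of 6.
Multiples of 6 in [1, 76]: 12
N-positions (nonzero Grundy) = 76 - 12 = 64

64


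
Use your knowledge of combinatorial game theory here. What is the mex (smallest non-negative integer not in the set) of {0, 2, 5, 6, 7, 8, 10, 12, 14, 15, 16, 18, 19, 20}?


Set = {0, 2, 5, 6, 7, 8, 10, 12, 14, 15, 16, 18, 19, 20}
0 is in the set.
1 is NOT in the set. This is the mex.
mex = 1

1


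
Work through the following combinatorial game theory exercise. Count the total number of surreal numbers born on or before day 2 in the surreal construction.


Day 0: {|} = 0 is born. Count = 1.
Day n: the number of surreal numbers born by day n is 2^(n+1) - 1.
By day 0: 2^1 - 1 = 1
By day 1: 2^2 - 1 = 3
By day 2: 2^3 - 1 = 7
By day 2: 7 surreal numbers.

7


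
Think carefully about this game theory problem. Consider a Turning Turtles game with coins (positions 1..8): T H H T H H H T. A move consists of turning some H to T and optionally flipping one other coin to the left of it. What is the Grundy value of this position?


Coins: T H H T H H H T
Key fact: a single head at position k behaves exactly like a Nim heap of size k (turning it to T and optionally flipping a coin at j < k corresponds to moving the heap from k to j, or to 0), and heads combine as a disjunctive sum (two heads at the same place would cancel, matching j XOR j = 0). So the Nim-value is the XOR of the 1-indexed positions of the heads.
Face-up positions (1-indexed): [2, 3, 5, 6, 7]
XOR 0 with 2: 0 XOR 2 = 2
XOR 2 with 3: 2 XOR 3 = 1
XOR 1 with 5: 1 XOR 5 = 4
XOR 4 with 6: 4 XOR 6 = 2
XOR 2 with 7: 2 XOR 7 = 5
Nim-value = 5

5


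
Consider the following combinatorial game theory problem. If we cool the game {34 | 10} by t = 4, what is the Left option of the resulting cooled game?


Original game: {34 | 10} (a switch {a | b} with a > b).
Cooling by t (for t below the temperature (a - b)/2 = 12) taxes each move by t: {a | b} cooled by t is {a - t | b + t}.
Cooling amount: t = 4
Cooled Left option: 34 - 4 = 30
Cooled Right option: 10 + 4 = 14
Cooled game: {30 | 14}
Left option = 30

30


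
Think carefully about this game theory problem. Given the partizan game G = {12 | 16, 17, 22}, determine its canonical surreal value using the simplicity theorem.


Left options: {12}, max = 12
Right options: {16, 17, 22}, min = 16
All options are numbers and max(Left) < min(Right), so by the simplicity theorem the value is the simplest (earliest-born) number strictly between 12 and 16.
Integers 13 through 15 all lie strictly between 12 and 16.
Among integers, the simplest (lowest birthday = smallest |n|; 0 is born on day 0, +-n on day n) is 13.
No non-integer in the interval can be simpler: if x is a non-integer in the interval, then floor(x) or ceil(x) also lies in the interval (the interval contains an integer), and both are proper prefixes of x's sign expansion, i.e. born earlier. So the game value is 13.
Game value = 13

13


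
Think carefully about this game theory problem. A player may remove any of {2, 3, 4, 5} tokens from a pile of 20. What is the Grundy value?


The subtraction set is S = {2, 3, 4, 5}.
G(k) = mex{ G(k - s) : s in S, s <= k }. We compute iteratively: G(0) = 0.
G(1) = mex({}) = 0
G(2) = mex({0}) = 1
G(3) = mex({0}) = 1
G(4) = mex({0, 1}) = 2
G(5) = mex({0, 1}) = 2
G(6) = mex({0, 1, 2}) = 3
G(7) = mex({1, 2}) = 0
G(8) = mex({1, 2, 3}) = 0
G(9) = mex({0, 2, 3}) = 1
G(10) = mex({0, 2, 3}) = 1
G(11) = mex({0, 1, 3}) = 2
Observe that G(7)..G(11) = 0, 0, 1, 1, 2 repeats G(0)..G(4) = 0, 0, 1, 1, 2.
For k >= max(S) = 5, G(k) is determined by the previous 5 values G(k-5)..G(k-1); a window of 5 consecutive values has recurred shifted by 7, so by induction G(k + 7) = G(k) for all k >= 0: the sequence is periodic from the start with period 7.
One period: G(0..6) = 0, 0, 1, 1, 2, 2, 3.
20 mod 7 = 6, so G(20) = G(6) = 3.

3


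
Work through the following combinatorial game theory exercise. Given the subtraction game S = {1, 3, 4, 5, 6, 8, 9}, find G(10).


The subtraction set is S = {1, 3, 4, 5, 6, 8, 9}.
G(k) = mex{ G(k - s) : s in S, s <= k }. We compute iteratively: G(0) = 0.
G(1) = mex({0}) = 1
G(2) = mex({1}) = 0
G(3) = mex({0}) = 1
G(4) = mex({0, 1}) = 2
G(5) = mex({0, 1, 2}) = 3
G(6) = mex({0, 1, 3}) = 2
G(7) = mex({0, 1, 2}) = 3
G(8) = mex({0, 1, 2, 3}) = 4
G(9) = mex({0, 1, 2, 3, 4}) = 5
G(10) = mex({0, 1, 2, 3, 5}) = 4
Therefore G(10) = 4.

4


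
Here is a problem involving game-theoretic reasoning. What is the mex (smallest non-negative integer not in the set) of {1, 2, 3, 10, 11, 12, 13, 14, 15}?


Set = {1, 2, 3, 10, 11, 12, 13, 14, 15}
0 is NOT in the set. This is the mex.
mex = 0

0


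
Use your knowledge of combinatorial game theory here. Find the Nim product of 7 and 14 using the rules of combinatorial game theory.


Nim multiplication is bilinear over XOR: (u XOR v) * w = (u*w) XOR (v*w).
So we split each operand into its bit components and XOR the pairwise Nim products.
7 = 1 + 2 + 4 (as XOR of powers of 2).
14 = 2 + 4 + 8 (as XOR of powers of 2).
Using the standard Nim-product table on single bits:
  2*2 = 3,   2*4 = 8,   2*8 = 12,
  4*4 = 6,   4*8 = 11,  8*8 = 13,
and  1*x = x (identity), k*l = l*k (commutative).
Pairwise Nim products:
  1 * 2 = 2
  1 * 4 = 4
  1 * 8 = 8
  2 * 2 = 3
  2 * 4 = 8
  2 * 8 = 12
  4 * 2 = 8
  4 * 4 = 6
  4 * 8 = 11
XOR them: 2 XOR 4 XOR 8 XOR 3 XOR 8 XOR 12 XOR 8 XOR 6 XOR 11 = 12.
Result: 7 * 14 = 12 (in Nim).

12


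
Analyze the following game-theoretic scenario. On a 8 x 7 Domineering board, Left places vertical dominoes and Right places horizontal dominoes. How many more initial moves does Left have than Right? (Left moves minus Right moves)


Board is 8 x 7 (rows x cols).
Left (vertical) placements: (rows-1) * cols = 7 * 7 = 49
Right (horizontal) placements: rows * (cols-1) = 8 * 6 = 48
Advantage = Left - Right = 49 - 48 = 1

1


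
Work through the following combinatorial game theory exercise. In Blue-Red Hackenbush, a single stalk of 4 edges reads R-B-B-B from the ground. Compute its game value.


Edges (from ground): R-B-B-B
By Berlekamp's sign-expansion rule, a Blue-Red Hackenbush stalk has the value of the surreal number whose sign sequence is the edge sequence with B -> + and R -> -.
Sign sequence: -+++
Trace the sign expansion in the surreal number tree, starting from 0:
Edge 1: R (sign -) -> bounds (-inf, 0), value = -1
Edge 2: B (sign +) -> bounds (-1, 0), value = -1/2
Edge 3: B (sign +) -> bounds (-1/2, 0), value = -1/4
Edge 4: B (sign +) -> bounds (-1/4, 0), value = -1/8
Game value = -1/8

-1/8


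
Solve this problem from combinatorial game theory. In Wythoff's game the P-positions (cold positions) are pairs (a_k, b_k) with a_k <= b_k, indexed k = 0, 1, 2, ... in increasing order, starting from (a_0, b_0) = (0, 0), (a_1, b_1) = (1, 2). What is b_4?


By Wythoff's theorem, a_k = floor(k * phi) and b_k = floor(k * phi^2) = a_k + k, where phi = (1 + sqrt(5))/2 is the golden ratio.
phi = (1 + sqrt(5))/2 = 1.618034
phi^2 = phi + 1 = 2.618034
k = 4
k * phi^2 = 4 * 2.618034 = 10.472136
b_4 = floor(k * phi^2) = 10 (check: a_4 + k = 6 + 4 = 10)

10


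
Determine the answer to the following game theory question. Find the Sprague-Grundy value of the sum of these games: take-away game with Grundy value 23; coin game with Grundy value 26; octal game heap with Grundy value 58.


By the Sprague-Grundy theorem, the Grundy value of a sum of games is the XOR of individual Grundy values.
take-away game: Grundy value = 23. Running XOR: 0 XOR 23 = 23
coin game: Grundy value = 26. Running XOR: 23 XOR 26 = 13
octal game heap: Grundy value = 58. Running XOR: 13 XOR 58 = 55
The combined Grundy value is 55.

55


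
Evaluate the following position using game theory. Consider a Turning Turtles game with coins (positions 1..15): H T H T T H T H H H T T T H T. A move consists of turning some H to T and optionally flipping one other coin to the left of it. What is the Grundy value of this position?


Coins: H T H T T H T H H H T T T H T
Key fact: a single head at position k behaves exactly like a Nim heap of size k (turning it to T and optionally flipping a coin at j < k corresponds to moving the heap from k to j, or to 0), and heads combine as a disjunctive sum (two heads at the same place would cancel, matching j XOR j = 0). So the Nim-value is the XOR of the 1-indexed positions of the heads.
Face-up positions (1-indexed): [1, 3, 6, 8, 9, 10, 14]
XOR 0 with 1: 0 XOR 1 = 1
XOR 1 with 3: 1 XOR 3 = 2
XOR 2 with 6: 2 XOR 6 = 4
XOR 4 with 8: 4 XOR 8 = 12
XOR 12 with 9: 12 XOR 9 = 5
XOR 5 with 10: 5 XOR 10 = 15
XOR 15 with 14: 15 XOR 14 = 1
Nim-value = 1

1


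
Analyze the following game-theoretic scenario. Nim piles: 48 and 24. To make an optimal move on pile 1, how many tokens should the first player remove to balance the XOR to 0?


Piles: 48 and 24
Current XOR: 48 XOR 24 = 40 (non-zero, so this is an N-position).
To make the XOR zero, we need to find a move that balances the piles.
For pile 1 (size 48): target = 48 XOR 40 = 24
We reduce pile 1 from 48 to 24.
Tokens removed: 48 - 24 = 24
Verification: 24 XOR 24 = 0

24


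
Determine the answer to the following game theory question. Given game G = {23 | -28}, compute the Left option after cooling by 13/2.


Original game: {23 | -28} (a switch {a | b} with a > b).
Cooling by t (for t below the temperature (a - b)/2 = 51/2) taxes each move by t: {a | b} cooled by t is {a - t | b + t}.
Cooling amount: t = 13/2
Cooled Left option: 23 - 13/2 = 33/2
Cooled Right option: -28 + 13/2 = -43/2
Cooled game: {33/2 | -43/2}
Left option = 33/2

33/2
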